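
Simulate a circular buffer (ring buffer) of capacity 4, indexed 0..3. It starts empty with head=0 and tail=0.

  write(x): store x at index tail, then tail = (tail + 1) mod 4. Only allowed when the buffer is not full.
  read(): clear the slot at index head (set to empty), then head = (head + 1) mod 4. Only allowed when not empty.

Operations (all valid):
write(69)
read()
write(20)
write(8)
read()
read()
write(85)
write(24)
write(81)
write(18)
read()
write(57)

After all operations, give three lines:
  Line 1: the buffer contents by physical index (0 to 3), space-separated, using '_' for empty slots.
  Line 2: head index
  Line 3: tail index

write(69): buf=[69 _ _ _], head=0, tail=1, size=1
read(): buf=[_ _ _ _], head=1, tail=1, size=0
write(20): buf=[_ 20 _ _], head=1, tail=2, size=1
write(8): buf=[_ 20 8 _], head=1, tail=3, size=2
read(): buf=[_ _ 8 _], head=2, tail=3, size=1
read(): buf=[_ _ _ _], head=3, tail=3, size=0
write(85): buf=[_ _ _ 85], head=3, tail=0, size=1
write(24): buf=[24 _ _ 85], head=3, tail=1, size=2
write(81): buf=[24 81 _ 85], head=3, tail=2, size=3
write(18): buf=[24 81 18 85], head=3, tail=3, size=4
read(): buf=[24 81 18 _], head=0, tail=3, size=3
write(57): buf=[24 81 18 57], head=0, tail=0, size=4

Answer: 24 81 18 57
0
0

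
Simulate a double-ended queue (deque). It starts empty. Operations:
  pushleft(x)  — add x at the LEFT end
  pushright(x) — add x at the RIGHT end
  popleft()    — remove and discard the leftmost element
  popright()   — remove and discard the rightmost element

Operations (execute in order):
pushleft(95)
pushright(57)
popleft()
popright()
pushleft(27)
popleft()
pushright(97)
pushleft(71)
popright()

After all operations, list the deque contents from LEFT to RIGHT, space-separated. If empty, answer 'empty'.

Answer: 71

Derivation:
pushleft(95): [95]
pushright(57): [95, 57]
popleft(): [57]
popright(): []
pushleft(27): [27]
popleft(): []
pushright(97): [97]
pushleft(71): [71, 97]
popright(): [71]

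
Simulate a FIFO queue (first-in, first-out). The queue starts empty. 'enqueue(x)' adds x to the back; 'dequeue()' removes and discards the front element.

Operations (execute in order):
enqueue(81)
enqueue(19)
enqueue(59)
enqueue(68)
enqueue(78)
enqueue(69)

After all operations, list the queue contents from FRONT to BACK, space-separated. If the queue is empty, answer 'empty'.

Answer: 81 19 59 68 78 69

Derivation:
enqueue(81): [81]
enqueue(19): [81, 19]
enqueue(59): [81, 19, 59]
enqueue(68): [81, 19, 59, 68]
enqueue(78): [81, 19, 59, 68, 78]
enqueue(69): [81, 19, 59, 68, 78, 69]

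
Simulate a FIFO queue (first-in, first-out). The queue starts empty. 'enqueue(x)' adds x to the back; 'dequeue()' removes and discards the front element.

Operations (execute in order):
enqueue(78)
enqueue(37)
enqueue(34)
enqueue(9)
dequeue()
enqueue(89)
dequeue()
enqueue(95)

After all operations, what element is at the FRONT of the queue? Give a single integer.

enqueue(78): queue = [78]
enqueue(37): queue = [78, 37]
enqueue(34): queue = [78, 37, 34]
enqueue(9): queue = [78, 37, 34, 9]
dequeue(): queue = [37, 34, 9]
enqueue(89): queue = [37, 34, 9, 89]
dequeue(): queue = [34, 9, 89]
enqueue(95): queue = [34, 9, 89, 95]

Answer: 34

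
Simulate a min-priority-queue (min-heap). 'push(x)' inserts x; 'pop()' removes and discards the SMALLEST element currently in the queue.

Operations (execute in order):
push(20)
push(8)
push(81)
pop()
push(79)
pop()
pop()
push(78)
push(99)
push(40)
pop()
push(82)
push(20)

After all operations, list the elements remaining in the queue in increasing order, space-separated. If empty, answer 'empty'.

Answer: 20 78 81 82 99

Derivation:
push(20): heap contents = [20]
push(8): heap contents = [8, 20]
push(81): heap contents = [8, 20, 81]
pop() → 8: heap contents = [20, 81]
push(79): heap contents = [20, 79, 81]
pop() → 20: heap contents = [79, 81]
pop() → 79: heap contents = [81]
push(78): heap contents = [78, 81]
push(99): heap contents = [78, 81, 99]
push(40): heap contents = [40, 78, 81, 99]
pop() → 40: heap contents = [78, 81, 99]
push(82): heap contents = [78, 81, 82, 99]
push(20): heap contents = [20, 78, 81, 82, 99]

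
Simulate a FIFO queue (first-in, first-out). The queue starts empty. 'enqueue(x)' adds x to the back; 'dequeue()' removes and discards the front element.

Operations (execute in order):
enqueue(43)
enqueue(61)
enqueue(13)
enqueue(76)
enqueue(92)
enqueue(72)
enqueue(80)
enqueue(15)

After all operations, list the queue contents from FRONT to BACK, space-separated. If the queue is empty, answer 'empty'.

enqueue(43): [43]
enqueue(61): [43, 61]
enqueue(13): [43, 61, 13]
enqueue(76): [43, 61, 13, 76]
enqueue(92): [43, 61, 13, 76, 92]
enqueue(72): [43, 61, 13, 76, 92, 72]
enqueue(80): [43, 61, 13, 76, 92, 72, 80]
enqueue(15): [43, 61, 13, 76, 92, 72, 80, 15]

Answer: 43 61 13 76 92 72 80 15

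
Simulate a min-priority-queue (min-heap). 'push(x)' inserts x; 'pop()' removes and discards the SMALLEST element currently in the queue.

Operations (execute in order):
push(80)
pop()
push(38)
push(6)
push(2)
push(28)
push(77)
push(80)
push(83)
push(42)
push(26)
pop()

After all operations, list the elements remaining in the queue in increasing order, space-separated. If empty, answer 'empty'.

push(80): heap contents = [80]
pop() → 80: heap contents = []
push(38): heap contents = [38]
push(6): heap contents = [6, 38]
push(2): heap contents = [2, 6, 38]
push(28): heap contents = [2, 6, 28, 38]
push(77): heap contents = [2, 6, 28, 38, 77]
push(80): heap contents = [2, 6, 28, 38, 77, 80]
push(83): heap contents = [2, 6, 28, 38, 77, 80, 83]
push(42): heap contents = [2, 6, 28, 38, 42, 77, 80, 83]
push(26): heap contents = [2, 6, 26, 28, 38, 42, 77, 80, 83]
pop() → 2: heap contents = [6, 26, 28, 38, 42, 77, 80, 83]

Answer: 6 26 28 38 42 77 80 83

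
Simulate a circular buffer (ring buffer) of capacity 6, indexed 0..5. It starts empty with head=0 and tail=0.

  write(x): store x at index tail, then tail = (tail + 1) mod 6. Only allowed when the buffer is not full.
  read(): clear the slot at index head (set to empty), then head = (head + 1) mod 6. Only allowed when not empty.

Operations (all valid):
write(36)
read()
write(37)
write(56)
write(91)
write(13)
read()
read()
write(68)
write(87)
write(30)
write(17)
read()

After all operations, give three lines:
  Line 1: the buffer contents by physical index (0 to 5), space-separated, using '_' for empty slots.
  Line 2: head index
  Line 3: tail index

Answer: 87 30 17 _ 13 68
4
3

Derivation:
write(36): buf=[36 _ _ _ _ _], head=0, tail=1, size=1
read(): buf=[_ _ _ _ _ _], head=1, tail=1, size=0
write(37): buf=[_ 37 _ _ _ _], head=1, tail=2, size=1
write(56): buf=[_ 37 56 _ _ _], head=1, tail=3, size=2
write(91): buf=[_ 37 56 91 _ _], head=1, tail=4, size=3
write(13): buf=[_ 37 56 91 13 _], head=1, tail=5, size=4
read(): buf=[_ _ 56 91 13 _], head=2, tail=5, size=3
read(): buf=[_ _ _ 91 13 _], head=3, tail=5, size=2
write(68): buf=[_ _ _ 91 13 68], head=3, tail=0, size=3
write(87): buf=[87 _ _ 91 13 68], head=3, tail=1, size=4
write(30): buf=[87 30 _ 91 13 68], head=3, tail=2, size=5
write(17): buf=[87 30 17 91 13 68], head=3, tail=3, size=6
read(): buf=[87 30 17 _ 13 68], head=4, tail=3, size=5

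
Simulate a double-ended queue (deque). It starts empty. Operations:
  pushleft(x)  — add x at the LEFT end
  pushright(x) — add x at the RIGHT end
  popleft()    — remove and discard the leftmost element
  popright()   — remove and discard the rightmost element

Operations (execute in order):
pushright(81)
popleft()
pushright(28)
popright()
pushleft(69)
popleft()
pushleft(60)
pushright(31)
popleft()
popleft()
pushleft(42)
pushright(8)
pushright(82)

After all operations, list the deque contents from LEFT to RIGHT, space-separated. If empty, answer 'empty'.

Answer: 42 8 82

Derivation:
pushright(81): [81]
popleft(): []
pushright(28): [28]
popright(): []
pushleft(69): [69]
popleft(): []
pushleft(60): [60]
pushright(31): [60, 31]
popleft(): [31]
popleft(): []
pushleft(42): [42]
pushright(8): [42, 8]
pushright(82): [42, 8, 82]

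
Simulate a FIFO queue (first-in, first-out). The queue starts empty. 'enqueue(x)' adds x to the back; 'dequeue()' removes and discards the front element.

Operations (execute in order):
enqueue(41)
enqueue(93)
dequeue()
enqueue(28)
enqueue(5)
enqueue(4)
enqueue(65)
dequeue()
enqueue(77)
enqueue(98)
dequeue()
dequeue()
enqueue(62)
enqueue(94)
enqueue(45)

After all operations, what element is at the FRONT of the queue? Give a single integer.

Answer: 4

Derivation:
enqueue(41): queue = [41]
enqueue(93): queue = [41, 93]
dequeue(): queue = [93]
enqueue(28): queue = [93, 28]
enqueue(5): queue = [93, 28, 5]
enqueue(4): queue = [93, 28, 5, 4]
enqueue(65): queue = [93, 28, 5, 4, 65]
dequeue(): queue = [28, 5, 4, 65]
enqueue(77): queue = [28, 5, 4, 65, 77]
enqueue(98): queue = [28, 5, 4, 65, 77, 98]
dequeue(): queue = [5, 4, 65, 77, 98]
dequeue(): queue = [4, 65, 77, 98]
enqueue(62): queue = [4, 65, 77, 98, 62]
enqueue(94): queue = [4, 65, 77, 98, 62, 94]
enqueue(45): queue = [4, 65, 77, 98, 62, 94, 45]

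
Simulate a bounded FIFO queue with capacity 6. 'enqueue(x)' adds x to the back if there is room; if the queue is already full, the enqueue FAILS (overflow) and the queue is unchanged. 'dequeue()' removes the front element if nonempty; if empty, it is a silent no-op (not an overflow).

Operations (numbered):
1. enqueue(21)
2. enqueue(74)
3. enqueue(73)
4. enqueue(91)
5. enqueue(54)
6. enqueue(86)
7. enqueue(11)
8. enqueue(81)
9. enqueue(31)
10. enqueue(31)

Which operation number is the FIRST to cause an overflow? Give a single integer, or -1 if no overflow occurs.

1. enqueue(21): size=1
2. enqueue(74): size=2
3. enqueue(73): size=3
4. enqueue(91): size=4
5. enqueue(54): size=5
6. enqueue(86): size=6
7. enqueue(11): size=6=cap → OVERFLOW (fail)
8. enqueue(81): size=6=cap → OVERFLOW (fail)
9. enqueue(31): size=6=cap → OVERFLOW (fail)
10. enqueue(31): size=6=cap → OVERFLOW (fail)

Answer: 7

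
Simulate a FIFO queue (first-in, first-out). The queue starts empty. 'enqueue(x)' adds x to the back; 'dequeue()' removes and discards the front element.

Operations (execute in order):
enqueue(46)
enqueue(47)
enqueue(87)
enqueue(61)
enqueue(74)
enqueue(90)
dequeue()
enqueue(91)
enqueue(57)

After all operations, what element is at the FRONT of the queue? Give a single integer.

Answer: 47

Derivation:
enqueue(46): queue = [46]
enqueue(47): queue = [46, 47]
enqueue(87): queue = [46, 47, 87]
enqueue(61): queue = [46, 47, 87, 61]
enqueue(74): queue = [46, 47, 87, 61, 74]
enqueue(90): queue = [46, 47, 87, 61, 74, 90]
dequeue(): queue = [47, 87, 61, 74, 90]
enqueue(91): queue = [47, 87, 61, 74, 90, 91]
enqueue(57): queue = [47, 87, 61, 74, 90, 91, 57]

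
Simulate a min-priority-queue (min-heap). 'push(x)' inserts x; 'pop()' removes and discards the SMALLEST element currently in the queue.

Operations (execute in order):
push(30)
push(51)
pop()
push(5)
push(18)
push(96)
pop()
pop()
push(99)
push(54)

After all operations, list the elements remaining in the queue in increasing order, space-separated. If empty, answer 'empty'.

push(30): heap contents = [30]
push(51): heap contents = [30, 51]
pop() → 30: heap contents = [51]
push(5): heap contents = [5, 51]
push(18): heap contents = [5, 18, 51]
push(96): heap contents = [5, 18, 51, 96]
pop() → 5: heap contents = [18, 51, 96]
pop() → 18: heap contents = [51, 96]
push(99): heap contents = [51, 96, 99]
push(54): heap contents = [51, 54, 96, 99]

Answer: 51 54 96 99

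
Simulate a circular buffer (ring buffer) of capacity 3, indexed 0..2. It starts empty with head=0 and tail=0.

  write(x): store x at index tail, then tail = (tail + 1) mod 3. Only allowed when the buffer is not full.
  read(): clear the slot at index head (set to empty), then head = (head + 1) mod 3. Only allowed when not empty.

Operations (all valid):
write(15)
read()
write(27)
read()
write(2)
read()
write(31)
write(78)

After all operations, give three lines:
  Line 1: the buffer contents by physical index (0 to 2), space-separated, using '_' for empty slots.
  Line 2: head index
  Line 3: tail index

Answer: 31 78 _
0
2

Derivation:
write(15): buf=[15 _ _], head=0, tail=1, size=1
read(): buf=[_ _ _], head=1, tail=1, size=0
write(27): buf=[_ 27 _], head=1, tail=2, size=1
read(): buf=[_ _ _], head=2, tail=2, size=0
write(2): buf=[_ _ 2], head=2, tail=0, size=1
read(): buf=[_ _ _], head=0, tail=0, size=0
write(31): buf=[31 _ _], head=0, tail=1, size=1
write(78): buf=[31 78 _], head=0, tail=2, size=2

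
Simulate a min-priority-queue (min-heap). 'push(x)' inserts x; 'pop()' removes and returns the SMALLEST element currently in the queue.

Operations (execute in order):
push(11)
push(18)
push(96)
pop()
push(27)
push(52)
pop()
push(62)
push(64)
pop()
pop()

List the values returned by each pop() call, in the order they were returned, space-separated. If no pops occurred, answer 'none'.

push(11): heap contents = [11]
push(18): heap contents = [11, 18]
push(96): heap contents = [11, 18, 96]
pop() → 11: heap contents = [18, 96]
push(27): heap contents = [18, 27, 96]
push(52): heap contents = [18, 27, 52, 96]
pop() → 18: heap contents = [27, 52, 96]
push(62): heap contents = [27, 52, 62, 96]
push(64): heap contents = [27, 52, 62, 64, 96]
pop() → 27: heap contents = [52, 62, 64, 96]
pop() → 52: heap contents = [62, 64, 96]

Answer: 11 18 27 52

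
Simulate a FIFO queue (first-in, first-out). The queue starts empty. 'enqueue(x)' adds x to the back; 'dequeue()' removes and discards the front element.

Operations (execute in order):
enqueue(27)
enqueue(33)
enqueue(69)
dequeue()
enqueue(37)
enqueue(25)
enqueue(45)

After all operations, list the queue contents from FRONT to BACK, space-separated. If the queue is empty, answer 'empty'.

enqueue(27): [27]
enqueue(33): [27, 33]
enqueue(69): [27, 33, 69]
dequeue(): [33, 69]
enqueue(37): [33, 69, 37]
enqueue(25): [33, 69, 37, 25]
enqueue(45): [33, 69, 37, 25, 45]

Answer: 33 69 37 25 45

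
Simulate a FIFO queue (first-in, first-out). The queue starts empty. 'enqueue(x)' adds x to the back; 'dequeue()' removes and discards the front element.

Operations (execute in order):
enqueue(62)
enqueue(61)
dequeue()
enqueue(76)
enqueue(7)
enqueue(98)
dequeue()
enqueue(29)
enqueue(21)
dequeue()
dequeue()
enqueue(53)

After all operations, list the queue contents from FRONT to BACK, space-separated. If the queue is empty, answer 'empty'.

Answer: 98 29 21 53

Derivation:
enqueue(62): [62]
enqueue(61): [62, 61]
dequeue(): [61]
enqueue(76): [61, 76]
enqueue(7): [61, 76, 7]
enqueue(98): [61, 76, 7, 98]
dequeue(): [76, 7, 98]
enqueue(29): [76, 7, 98, 29]
enqueue(21): [76, 7, 98, 29, 21]
dequeue(): [7, 98, 29, 21]
dequeue(): [98, 29, 21]
enqueue(53): [98, 29, 21, 53]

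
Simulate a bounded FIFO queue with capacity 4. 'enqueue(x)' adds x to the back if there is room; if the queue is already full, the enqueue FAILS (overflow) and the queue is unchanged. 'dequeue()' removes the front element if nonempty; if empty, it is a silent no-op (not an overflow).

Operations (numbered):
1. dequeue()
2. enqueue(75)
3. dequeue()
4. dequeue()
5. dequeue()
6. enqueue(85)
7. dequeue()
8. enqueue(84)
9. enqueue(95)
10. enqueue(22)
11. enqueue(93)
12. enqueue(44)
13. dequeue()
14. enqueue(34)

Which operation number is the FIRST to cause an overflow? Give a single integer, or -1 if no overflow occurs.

Answer: 12

Derivation:
1. dequeue(): empty, no-op, size=0
2. enqueue(75): size=1
3. dequeue(): size=0
4. dequeue(): empty, no-op, size=0
5. dequeue(): empty, no-op, size=0
6. enqueue(85): size=1
7. dequeue(): size=0
8. enqueue(84): size=1
9. enqueue(95): size=2
10. enqueue(22): size=3
11. enqueue(93): size=4
12. enqueue(44): size=4=cap → OVERFLOW (fail)
13. dequeue(): size=3
14. enqueue(34): size=4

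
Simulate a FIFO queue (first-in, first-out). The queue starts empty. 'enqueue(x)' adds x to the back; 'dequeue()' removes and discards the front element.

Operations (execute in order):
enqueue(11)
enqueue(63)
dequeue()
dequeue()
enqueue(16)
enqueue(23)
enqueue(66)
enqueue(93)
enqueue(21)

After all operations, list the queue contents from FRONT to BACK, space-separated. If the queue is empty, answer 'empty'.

enqueue(11): [11]
enqueue(63): [11, 63]
dequeue(): [63]
dequeue(): []
enqueue(16): [16]
enqueue(23): [16, 23]
enqueue(66): [16, 23, 66]
enqueue(93): [16, 23, 66, 93]
enqueue(21): [16, 23, 66, 93, 21]

Answer: 16 23 66 93 21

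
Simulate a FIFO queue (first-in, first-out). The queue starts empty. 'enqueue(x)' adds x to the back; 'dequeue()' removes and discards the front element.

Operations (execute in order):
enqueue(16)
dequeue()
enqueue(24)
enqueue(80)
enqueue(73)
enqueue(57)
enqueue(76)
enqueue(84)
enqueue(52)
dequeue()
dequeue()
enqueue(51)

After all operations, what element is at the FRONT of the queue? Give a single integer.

enqueue(16): queue = [16]
dequeue(): queue = []
enqueue(24): queue = [24]
enqueue(80): queue = [24, 80]
enqueue(73): queue = [24, 80, 73]
enqueue(57): queue = [24, 80, 73, 57]
enqueue(76): queue = [24, 80, 73, 57, 76]
enqueue(84): queue = [24, 80, 73, 57, 76, 84]
enqueue(52): queue = [24, 80, 73, 57, 76, 84, 52]
dequeue(): queue = [80, 73, 57, 76, 84, 52]
dequeue(): queue = [73, 57, 76, 84, 52]
enqueue(51): queue = [73, 57, 76, 84, 52, 51]

Answer: 73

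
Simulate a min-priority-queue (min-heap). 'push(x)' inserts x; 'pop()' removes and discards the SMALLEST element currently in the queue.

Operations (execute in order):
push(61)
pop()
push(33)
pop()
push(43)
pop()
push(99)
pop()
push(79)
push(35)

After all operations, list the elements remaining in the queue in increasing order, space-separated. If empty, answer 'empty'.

push(61): heap contents = [61]
pop() → 61: heap contents = []
push(33): heap contents = [33]
pop() → 33: heap contents = []
push(43): heap contents = [43]
pop() → 43: heap contents = []
push(99): heap contents = [99]
pop() → 99: heap contents = []
push(79): heap contents = [79]
push(35): heap contents = [35, 79]

Answer: 35 79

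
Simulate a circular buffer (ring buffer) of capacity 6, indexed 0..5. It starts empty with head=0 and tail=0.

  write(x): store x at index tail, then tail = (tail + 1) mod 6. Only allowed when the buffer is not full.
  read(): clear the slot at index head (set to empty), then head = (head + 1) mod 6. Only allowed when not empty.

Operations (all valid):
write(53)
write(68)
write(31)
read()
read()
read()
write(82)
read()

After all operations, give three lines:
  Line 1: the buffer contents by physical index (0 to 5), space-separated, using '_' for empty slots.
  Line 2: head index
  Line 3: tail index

write(53): buf=[53 _ _ _ _ _], head=0, tail=1, size=1
write(68): buf=[53 68 _ _ _ _], head=0, tail=2, size=2
write(31): buf=[53 68 31 _ _ _], head=0, tail=3, size=3
read(): buf=[_ 68 31 _ _ _], head=1, tail=3, size=2
read(): buf=[_ _ 31 _ _ _], head=2, tail=3, size=1
read(): buf=[_ _ _ _ _ _], head=3, tail=3, size=0
write(82): buf=[_ _ _ 82 _ _], head=3, tail=4, size=1
read(): buf=[_ _ _ _ _ _], head=4, tail=4, size=0

Answer: _ _ _ _ _ _
4
4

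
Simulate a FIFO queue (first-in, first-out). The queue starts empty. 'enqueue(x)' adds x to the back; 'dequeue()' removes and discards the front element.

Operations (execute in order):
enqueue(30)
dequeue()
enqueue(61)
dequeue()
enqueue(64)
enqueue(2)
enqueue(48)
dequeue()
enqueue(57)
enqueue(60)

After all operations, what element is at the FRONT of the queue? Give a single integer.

enqueue(30): queue = [30]
dequeue(): queue = []
enqueue(61): queue = [61]
dequeue(): queue = []
enqueue(64): queue = [64]
enqueue(2): queue = [64, 2]
enqueue(48): queue = [64, 2, 48]
dequeue(): queue = [2, 48]
enqueue(57): queue = [2, 48, 57]
enqueue(60): queue = [2, 48, 57, 60]

Answer: 2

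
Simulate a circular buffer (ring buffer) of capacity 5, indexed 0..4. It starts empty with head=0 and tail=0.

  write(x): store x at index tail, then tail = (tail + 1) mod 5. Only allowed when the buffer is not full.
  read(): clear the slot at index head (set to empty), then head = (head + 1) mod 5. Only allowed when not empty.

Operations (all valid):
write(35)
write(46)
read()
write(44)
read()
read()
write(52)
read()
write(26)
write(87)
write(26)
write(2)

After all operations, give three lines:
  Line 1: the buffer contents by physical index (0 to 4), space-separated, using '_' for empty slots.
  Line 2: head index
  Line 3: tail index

Answer: 87 26 2 _ 26
4
3

Derivation:
write(35): buf=[35 _ _ _ _], head=0, tail=1, size=1
write(46): buf=[35 46 _ _ _], head=0, tail=2, size=2
read(): buf=[_ 46 _ _ _], head=1, tail=2, size=1
write(44): buf=[_ 46 44 _ _], head=1, tail=3, size=2
read(): buf=[_ _ 44 _ _], head=2, tail=3, size=1
read(): buf=[_ _ _ _ _], head=3, tail=3, size=0
write(52): buf=[_ _ _ 52 _], head=3, tail=4, size=1
read(): buf=[_ _ _ _ _], head=4, tail=4, size=0
write(26): buf=[_ _ _ _ 26], head=4, tail=0, size=1
write(87): buf=[87 _ _ _ 26], head=4, tail=1, size=2
write(26): buf=[87 26 _ _ 26], head=4, tail=2, size=3
write(2): buf=[87 26 2 _ 26], head=4, tail=3, size=4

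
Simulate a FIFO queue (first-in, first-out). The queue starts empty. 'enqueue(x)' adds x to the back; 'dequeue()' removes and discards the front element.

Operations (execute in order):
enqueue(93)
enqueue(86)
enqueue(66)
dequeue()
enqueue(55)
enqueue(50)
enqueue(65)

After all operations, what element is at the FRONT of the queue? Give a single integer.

enqueue(93): queue = [93]
enqueue(86): queue = [93, 86]
enqueue(66): queue = [93, 86, 66]
dequeue(): queue = [86, 66]
enqueue(55): queue = [86, 66, 55]
enqueue(50): queue = [86, 66, 55, 50]
enqueue(65): queue = [86, 66, 55, 50, 65]

Answer: 86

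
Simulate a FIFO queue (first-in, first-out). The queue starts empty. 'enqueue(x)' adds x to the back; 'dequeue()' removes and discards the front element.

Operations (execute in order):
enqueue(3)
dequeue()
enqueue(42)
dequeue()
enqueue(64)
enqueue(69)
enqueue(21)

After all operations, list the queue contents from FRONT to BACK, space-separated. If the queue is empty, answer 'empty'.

enqueue(3): [3]
dequeue(): []
enqueue(42): [42]
dequeue(): []
enqueue(64): [64]
enqueue(69): [64, 69]
enqueue(21): [64, 69, 21]

Answer: 64 69 21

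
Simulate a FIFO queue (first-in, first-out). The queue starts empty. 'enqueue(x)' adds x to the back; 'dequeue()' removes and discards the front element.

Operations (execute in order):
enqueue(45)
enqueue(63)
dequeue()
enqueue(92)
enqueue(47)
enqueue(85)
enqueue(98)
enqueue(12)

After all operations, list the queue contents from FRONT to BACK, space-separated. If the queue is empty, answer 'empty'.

enqueue(45): [45]
enqueue(63): [45, 63]
dequeue(): [63]
enqueue(92): [63, 92]
enqueue(47): [63, 92, 47]
enqueue(85): [63, 92, 47, 85]
enqueue(98): [63, 92, 47, 85, 98]
enqueue(12): [63, 92, 47, 85, 98, 12]

Answer: 63 92 47 85 98 12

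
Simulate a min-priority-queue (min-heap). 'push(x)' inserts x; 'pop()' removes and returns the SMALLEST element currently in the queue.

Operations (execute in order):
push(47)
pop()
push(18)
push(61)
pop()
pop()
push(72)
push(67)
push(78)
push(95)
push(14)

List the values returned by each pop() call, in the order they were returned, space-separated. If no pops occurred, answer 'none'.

push(47): heap contents = [47]
pop() → 47: heap contents = []
push(18): heap contents = [18]
push(61): heap contents = [18, 61]
pop() → 18: heap contents = [61]
pop() → 61: heap contents = []
push(72): heap contents = [72]
push(67): heap contents = [67, 72]
push(78): heap contents = [67, 72, 78]
push(95): heap contents = [67, 72, 78, 95]
push(14): heap contents = [14, 67, 72, 78, 95]

Answer: 47 18 61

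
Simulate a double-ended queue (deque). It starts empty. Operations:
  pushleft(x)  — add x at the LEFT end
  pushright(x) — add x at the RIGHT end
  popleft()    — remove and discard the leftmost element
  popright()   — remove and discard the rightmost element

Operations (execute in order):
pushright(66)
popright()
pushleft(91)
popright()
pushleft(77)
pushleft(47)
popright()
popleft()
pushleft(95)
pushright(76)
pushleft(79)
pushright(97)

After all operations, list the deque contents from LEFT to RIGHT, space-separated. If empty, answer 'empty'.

Answer: 79 95 76 97

Derivation:
pushright(66): [66]
popright(): []
pushleft(91): [91]
popright(): []
pushleft(77): [77]
pushleft(47): [47, 77]
popright(): [47]
popleft(): []
pushleft(95): [95]
pushright(76): [95, 76]
pushleft(79): [79, 95, 76]
pushright(97): [79, 95, 76, 97]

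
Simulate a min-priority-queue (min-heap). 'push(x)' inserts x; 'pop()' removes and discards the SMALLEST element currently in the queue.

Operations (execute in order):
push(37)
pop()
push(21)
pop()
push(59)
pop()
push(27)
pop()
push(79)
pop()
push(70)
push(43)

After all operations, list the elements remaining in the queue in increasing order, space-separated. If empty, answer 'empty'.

Answer: 43 70

Derivation:
push(37): heap contents = [37]
pop() → 37: heap contents = []
push(21): heap contents = [21]
pop() → 21: heap contents = []
push(59): heap contents = [59]
pop() → 59: heap contents = []
push(27): heap contents = [27]
pop() → 27: heap contents = []
push(79): heap contents = [79]
pop() → 79: heap contents = []
push(70): heap contents = [70]
push(43): heap contents = [43, 70]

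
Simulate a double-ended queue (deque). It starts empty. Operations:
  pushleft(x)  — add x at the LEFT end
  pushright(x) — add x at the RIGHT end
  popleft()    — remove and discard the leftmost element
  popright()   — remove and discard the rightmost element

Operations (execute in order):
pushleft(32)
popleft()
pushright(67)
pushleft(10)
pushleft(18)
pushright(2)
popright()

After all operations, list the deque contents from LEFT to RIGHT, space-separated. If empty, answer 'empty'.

Answer: 18 10 67

Derivation:
pushleft(32): [32]
popleft(): []
pushright(67): [67]
pushleft(10): [10, 67]
pushleft(18): [18, 10, 67]
pushright(2): [18, 10, 67, 2]
popright(): [18, 10, 67]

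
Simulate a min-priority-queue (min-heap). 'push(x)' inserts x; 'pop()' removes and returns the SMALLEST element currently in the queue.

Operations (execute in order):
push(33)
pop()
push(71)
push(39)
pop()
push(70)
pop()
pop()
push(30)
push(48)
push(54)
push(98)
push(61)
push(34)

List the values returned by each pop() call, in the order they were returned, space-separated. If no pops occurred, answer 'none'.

Answer: 33 39 70 71

Derivation:
push(33): heap contents = [33]
pop() → 33: heap contents = []
push(71): heap contents = [71]
push(39): heap contents = [39, 71]
pop() → 39: heap contents = [71]
push(70): heap contents = [70, 71]
pop() → 70: heap contents = [71]
pop() → 71: heap contents = []
push(30): heap contents = [30]
push(48): heap contents = [30, 48]
push(54): heap contents = [30, 48, 54]
push(98): heap contents = [30, 48, 54, 98]
push(61): heap contents = [30, 48, 54, 61, 98]
push(34): heap contents = [30, 34, 48, 54, 61, 98]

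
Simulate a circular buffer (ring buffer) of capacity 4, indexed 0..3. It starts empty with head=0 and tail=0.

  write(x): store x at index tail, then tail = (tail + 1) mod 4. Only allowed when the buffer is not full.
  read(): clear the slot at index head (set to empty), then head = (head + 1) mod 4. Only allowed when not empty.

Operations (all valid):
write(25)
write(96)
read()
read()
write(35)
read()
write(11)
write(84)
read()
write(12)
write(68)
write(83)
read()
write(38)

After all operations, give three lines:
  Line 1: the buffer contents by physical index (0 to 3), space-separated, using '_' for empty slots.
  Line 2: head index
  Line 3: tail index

Answer: 38 12 68 83
1
1

Derivation:
write(25): buf=[25 _ _ _], head=0, tail=1, size=1
write(96): buf=[25 96 _ _], head=0, tail=2, size=2
read(): buf=[_ 96 _ _], head=1, tail=2, size=1
read(): buf=[_ _ _ _], head=2, tail=2, size=0
write(35): buf=[_ _ 35 _], head=2, tail=3, size=1
read(): buf=[_ _ _ _], head=3, tail=3, size=0
write(11): buf=[_ _ _ 11], head=3, tail=0, size=1
write(84): buf=[84 _ _ 11], head=3, tail=1, size=2
read(): buf=[84 _ _ _], head=0, tail=1, size=1
write(12): buf=[84 12 _ _], head=0, tail=2, size=2
write(68): buf=[84 12 68 _], head=0, tail=3, size=3
write(83): buf=[84 12 68 83], head=0, tail=0, size=4
read(): buf=[_ 12 68 83], head=1, tail=0, size=3
write(38): buf=[38 12 68 83], head=1, tail=1, size=4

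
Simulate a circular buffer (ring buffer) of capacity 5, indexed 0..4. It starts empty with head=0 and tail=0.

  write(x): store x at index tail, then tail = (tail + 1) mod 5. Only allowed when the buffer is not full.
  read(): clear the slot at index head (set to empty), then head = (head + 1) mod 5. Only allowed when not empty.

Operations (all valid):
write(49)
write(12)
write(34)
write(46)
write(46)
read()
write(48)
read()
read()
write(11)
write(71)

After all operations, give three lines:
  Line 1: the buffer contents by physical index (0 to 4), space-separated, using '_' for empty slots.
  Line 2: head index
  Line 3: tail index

write(49): buf=[49 _ _ _ _], head=0, tail=1, size=1
write(12): buf=[49 12 _ _ _], head=0, tail=2, size=2
write(34): buf=[49 12 34 _ _], head=0, tail=3, size=3
write(46): buf=[49 12 34 46 _], head=0, tail=4, size=4
write(46): buf=[49 12 34 46 46], head=0, tail=0, size=5
read(): buf=[_ 12 34 46 46], head=1, tail=0, size=4
write(48): buf=[48 12 34 46 46], head=1, tail=1, size=5
read(): buf=[48 _ 34 46 46], head=2, tail=1, size=4
read(): buf=[48 _ _ 46 46], head=3, tail=1, size=3
write(11): buf=[48 11 _ 46 46], head=3, tail=2, size=4
write(71): buf=[48 11 71 46 46], head=3, tail=3, size=5

Answer: 48 11 71 46 46
3
3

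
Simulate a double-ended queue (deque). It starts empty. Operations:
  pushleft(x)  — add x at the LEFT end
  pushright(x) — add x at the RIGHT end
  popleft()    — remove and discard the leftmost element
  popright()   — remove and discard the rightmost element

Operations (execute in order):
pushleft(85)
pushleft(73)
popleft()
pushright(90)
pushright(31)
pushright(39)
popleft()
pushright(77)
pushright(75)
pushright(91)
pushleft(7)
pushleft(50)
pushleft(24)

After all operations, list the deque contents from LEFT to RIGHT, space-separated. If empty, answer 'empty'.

Answer: 24 50 7 90 31 39 77 75 91

Derivation:
pushleft(85): [85]
pushleft(73): [73, 85]
popleft(): [85]
pushright(90): [85, 90]
pushright(31): [85, 90, 31]
pushright(39): [85, 90, 31, 39]
popleft(): [90, 31, 39]
pushright(77): [90, 31, 39, 77]
pushright(75): [90, 31, 39, 77, 75]
pushright(91): [90, 31, 39, 77, 75, 91]
pushleft(7): [7, 90, 31, 39, 77, 75, 91]
pushleft(50): [50, 7, 90, 31, 39, 77, 75, 91]
pushleft(24): [24, 50, 7, 90, 31, 39, 77, 75, 91]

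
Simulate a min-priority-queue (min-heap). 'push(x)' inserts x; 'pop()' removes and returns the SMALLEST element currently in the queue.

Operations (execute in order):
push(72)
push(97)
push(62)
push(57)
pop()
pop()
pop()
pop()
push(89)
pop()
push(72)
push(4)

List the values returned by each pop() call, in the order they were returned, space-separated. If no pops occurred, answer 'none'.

push(72): heap contents = [72]
push(97): heap contents = [72, 97]
push(62): heap contents = [62, 72, 97]
push(57): heap contents = [57, 62, 72, 97]
pop() → 57: heap contents = [62, 72, 97]
pop() → 62: heap contents = [72, 97]
pop() → 72: heap contents = [97]
pop() → 97: heap contents = []
push(89): heap contents = [89]
pop() → 89: heap contents = []
push(72): heap contents = [72]
push(4): heap contents = [4, 72]

Answer: 57 62 72 97 89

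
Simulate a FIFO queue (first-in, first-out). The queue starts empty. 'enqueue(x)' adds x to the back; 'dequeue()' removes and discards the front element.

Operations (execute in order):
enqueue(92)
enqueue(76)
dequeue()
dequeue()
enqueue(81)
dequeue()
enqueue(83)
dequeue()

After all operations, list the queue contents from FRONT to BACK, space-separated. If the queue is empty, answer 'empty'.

Answer: empty

Derivation:
enqueue(92): [92]
enqueue(76): [92, 76]
dequeue(): [76]
dequeue(): []
enqueue(81): [81]
dequeue(): []
enqueue(83): [83]
dequeue(): []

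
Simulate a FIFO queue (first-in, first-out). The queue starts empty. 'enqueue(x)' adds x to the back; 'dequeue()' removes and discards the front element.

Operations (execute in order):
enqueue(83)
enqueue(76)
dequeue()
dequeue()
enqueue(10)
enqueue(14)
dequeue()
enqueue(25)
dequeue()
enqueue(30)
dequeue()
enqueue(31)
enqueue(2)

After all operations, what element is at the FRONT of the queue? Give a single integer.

Answer: 30

Derivation:
enqueue(83): queue = [83]
enqueue(76): queue = [83, 76]
dequeue(): queue = [76]
dequeue(): queue = []
enqueue(10): queue = [10]
enqueue(14): queue = [10, 14]
dequeue(): queue = [14]
enqueue(25): queue = [14, 25]
dequeue(): queue = [25]
enqueue(30): queue = [25, 30]
dequeue(): queue = [30]
enqueue(31): queue = [30, 31]
enqueue(2): queue = [30, 31, 2]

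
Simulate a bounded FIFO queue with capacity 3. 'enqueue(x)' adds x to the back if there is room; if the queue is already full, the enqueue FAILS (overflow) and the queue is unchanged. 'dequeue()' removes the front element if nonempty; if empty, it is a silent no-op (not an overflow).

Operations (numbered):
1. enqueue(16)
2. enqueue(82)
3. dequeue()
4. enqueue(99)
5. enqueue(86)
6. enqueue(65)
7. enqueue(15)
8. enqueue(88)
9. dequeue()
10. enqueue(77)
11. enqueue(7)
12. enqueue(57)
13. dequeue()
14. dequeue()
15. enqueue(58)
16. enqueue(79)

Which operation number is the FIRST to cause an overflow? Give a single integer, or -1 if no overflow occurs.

Answer: 6

Derivation:
1. enqueue(16): size=1
2. enqueue(82): size=2
3. dequeue(): size=1
4. enqueue(99): size=2
5. enqueue(86): size=3
6. enqueue(65): size=3=cap → OVERFLOW (fail)
7. enqueue(15): size=3=cap → OVERFLOW (fail)
8. enqueue(88): size=3=cap → OVERFLOW (fail)
9. dequeue(): size=2
10. enqueue(77): size=3
11. enqueue(7): size=3=cap → OVERFLOW (fail)
12. enqueue(57): size=3=cap → OVERFLOW (fail)
13. dequeue(): size=2
14. dequeue(): size=1
15. enqueue(58): size=2
16. enqueue(79): size=3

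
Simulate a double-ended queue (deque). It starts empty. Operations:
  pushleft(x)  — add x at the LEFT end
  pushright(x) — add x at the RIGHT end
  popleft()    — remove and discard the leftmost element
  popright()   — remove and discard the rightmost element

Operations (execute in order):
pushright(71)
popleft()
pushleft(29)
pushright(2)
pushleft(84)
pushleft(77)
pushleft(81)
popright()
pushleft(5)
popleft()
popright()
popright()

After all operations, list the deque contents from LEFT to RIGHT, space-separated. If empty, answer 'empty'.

Answer: 81 77

Derivation:
pushright(71): [71]
popleft(): []
pushleft(29): [29]
pushright(2): [29, 2]
pushleft(84): [84, 29, 2]
pushleft(77): [77, 84, 29, 2]
pushleft(81): [81, 77, 84, 29, 2]
popright(): [81, 77, 84, 29]
pushleft(5): [5, 81, 77, 84, 29]
popleft(): [81, 77, 84, 29]
popright(): [81, 77, 84]
popright(): [81, 77]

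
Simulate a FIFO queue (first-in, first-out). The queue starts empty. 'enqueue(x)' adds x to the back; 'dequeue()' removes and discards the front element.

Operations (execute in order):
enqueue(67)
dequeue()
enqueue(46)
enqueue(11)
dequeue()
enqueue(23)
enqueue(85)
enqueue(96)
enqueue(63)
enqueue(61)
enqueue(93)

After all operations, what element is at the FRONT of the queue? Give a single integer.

Answer: 11

Derivation:
enqueue(67): queue = [67]
dequeue(): queue = []
enqueue(46): queue = [46]
enqueue(11): queue = [46, 11]
dequeue(): queue = [11]
enqueue(23): queue = [11, 23]
enqueue(85): queue = [11, 23, 85]
enqueue(96): queue = [11, 23, 85, 96]
enqueue(63): queue = [11, 23, 85, 96, 63]
enqueue(61): queue = [11, 23, 85, 96, 63, 61]
enqueue(93): queue = [11, 23, 85, 96, 63, 61, 93]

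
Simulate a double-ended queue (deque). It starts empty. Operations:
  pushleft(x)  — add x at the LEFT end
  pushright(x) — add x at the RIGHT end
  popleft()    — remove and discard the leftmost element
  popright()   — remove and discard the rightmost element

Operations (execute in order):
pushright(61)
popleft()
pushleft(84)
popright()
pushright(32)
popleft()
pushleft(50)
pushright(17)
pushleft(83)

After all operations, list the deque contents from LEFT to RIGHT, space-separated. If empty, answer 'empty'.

pushright(61): [61]
popleft(): []
pushleft(84): [84]
popright(): []
pushright(32): [32]
popleft(): []
pushleft(50): [50]
pushright(17): [50, 17]
pushleft(83): [83, 50, 17]

Answer: 83 50 17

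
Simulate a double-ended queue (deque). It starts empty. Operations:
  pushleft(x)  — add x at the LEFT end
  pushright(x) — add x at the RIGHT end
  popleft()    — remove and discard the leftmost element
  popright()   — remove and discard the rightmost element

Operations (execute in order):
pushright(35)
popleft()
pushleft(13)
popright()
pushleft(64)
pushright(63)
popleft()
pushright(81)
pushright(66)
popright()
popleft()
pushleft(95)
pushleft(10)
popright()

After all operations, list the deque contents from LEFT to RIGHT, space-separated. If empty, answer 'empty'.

Answer: 10 95

Derivation:
pushright(35): [35]
popleft(): []
pushleft(13): [13]
popright(): []
pushleft(64): [64]
pushright(63): [64, 63]
popleft(): [63]
pushright(81): [63, 81]
pushright(66): [63, 81, 66]
popright(): [63, 81]
popleft(): [81]
pushleft(95): [95, 81]
pushleft(10): [10, 95, 81]
popright(): [10, 95]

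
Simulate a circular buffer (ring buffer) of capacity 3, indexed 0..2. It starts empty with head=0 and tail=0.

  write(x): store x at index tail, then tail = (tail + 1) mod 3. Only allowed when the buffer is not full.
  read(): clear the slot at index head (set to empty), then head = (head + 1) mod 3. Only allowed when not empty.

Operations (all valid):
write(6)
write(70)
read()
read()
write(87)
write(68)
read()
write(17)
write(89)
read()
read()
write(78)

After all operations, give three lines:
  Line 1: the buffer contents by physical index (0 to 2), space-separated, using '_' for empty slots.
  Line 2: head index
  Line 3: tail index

Answer: 78 _ 89
2
1

Derivation:
write(6): buf=[6 _ _], head=0, tail=1, size=1
write(70): buf=[6 70 _], head=0, tail=2, size=2
read(): buf=[_ 70 _], head=1, tail=2, size=1
read(): buf=[_ _ _], head=2, tail=2, size=0
write(87): buf=[_ _ 87], head=2, tail=0, size=1
write(68): buf=[68 _ 87], head=2, tail=1, size=2
read(): buf=[68 _ _], head=0, tail=1, size=1
write(17): buf=[68 17 _], head=0, tail=2, size=2
write(89): buf=[68 17 89], head=0, tail=0, size=3
read(): buf=[_ 17 89], head=1, tail=0, size=2
read(): buf=[_ _ 89], head=2, tail=0, size=1
write(78): buf=[78 _ 89], head=2, tail=1, size=2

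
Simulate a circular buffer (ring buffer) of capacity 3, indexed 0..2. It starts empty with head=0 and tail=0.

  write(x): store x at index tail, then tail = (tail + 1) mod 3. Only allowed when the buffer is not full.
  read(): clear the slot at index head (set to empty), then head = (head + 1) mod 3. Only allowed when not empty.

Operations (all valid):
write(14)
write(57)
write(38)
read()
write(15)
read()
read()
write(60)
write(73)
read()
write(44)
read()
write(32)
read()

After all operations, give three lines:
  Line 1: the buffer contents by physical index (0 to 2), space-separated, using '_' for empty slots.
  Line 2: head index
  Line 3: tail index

Answer: 44 32 _
0
2

Derivation:
write(14): buf=[14 _ _], head=0, tail=1, size=1
write(57): buf=[14 57 _], head=0, tail=2, size=2
write(38): buf=[14 57 38], head=0, tail=0, size=3
read(): buf=[_ 57 38], head=1, tail=0, size=2
write(15): buf=[15 57 38], head=1, tail=1, size=3
read(): buf=[15 _ 38], head=2, tail=1, size=2
read(): buf=[15 _ _], head=0, tail=1, size=1
write(60): buf=[15 60 _], head=0, tail=2, size=2
write(73): buf=[15 60 73], head=0, tail=0, size=3
read(): buf=[_ 60 73], head=1, tail=0, size=2
write(44): buf=[44 60 73], head=1, tail=1, size=3
read(): buf=[44 _ 73], head=2, tail=1, size=2
write(32): buf=[44 32 73], head=2, tail=2, size=3
read(): buf=[44 32 _], head=0, tail=2, size=2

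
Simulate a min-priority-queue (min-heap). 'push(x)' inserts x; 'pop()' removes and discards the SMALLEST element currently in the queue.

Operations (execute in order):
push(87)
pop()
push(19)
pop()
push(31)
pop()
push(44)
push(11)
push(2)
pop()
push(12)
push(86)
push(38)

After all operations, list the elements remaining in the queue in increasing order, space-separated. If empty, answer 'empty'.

Answer: 11 12 38 44 86

Derivation:
push(87): heap contents = [87]
pop() → 87: heap contents = []
push(19): heap contents = [19]
pop() → 19: heap contents = []
push(31): heap contents = [31]
pop() → 31: heap contents = []
push(44): heap contents = [44]
push(11): heap contents = [11, 44]
push(2): heap contents = [2, 11, 44]
pop() → 2: heap contents = [11, 44]
push(12): heap contents = [11, 12, 44]
push(86): heap contents = [11, 12, 44, 86]
push(38): heap contents = [11, 12, 38, 44, 86]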